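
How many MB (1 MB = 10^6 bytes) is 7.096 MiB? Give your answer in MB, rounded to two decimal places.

7.096 MiB × 1,048,576 bytes/MiB = 7,440,695.296 bytes
1 MB = 10^6 bytes = 1,000,000 bytes
7,440,695.296 / 1,000,000 = 7.44 MB

7.44 MB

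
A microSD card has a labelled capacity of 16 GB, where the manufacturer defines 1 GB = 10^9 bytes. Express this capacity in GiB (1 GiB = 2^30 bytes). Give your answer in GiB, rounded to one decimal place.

14.9 GiB

16 GB = 16 × 10^9 bytes = 16,000,000,000 bytes
1 GiB = 2^30 bytes = 1,073,741,824 bytes
16,000,000,000 / 1,073,741,824 = 14.9 GiB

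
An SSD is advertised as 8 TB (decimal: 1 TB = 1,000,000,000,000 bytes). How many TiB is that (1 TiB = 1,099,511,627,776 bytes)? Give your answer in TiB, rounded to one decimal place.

7.3 TiB

8 TB × 1,000,000,000,000 bytes/TB = 8,000,000,000,000 bytes
1 TiB = 1,099,511,627,776 bytes
8,000,000,000,000 / 1,099,511,627,776 = 7.3 TiB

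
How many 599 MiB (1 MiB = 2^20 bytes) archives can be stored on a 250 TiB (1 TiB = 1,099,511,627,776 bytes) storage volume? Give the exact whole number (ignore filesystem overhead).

Capacity: 250 TiB = 274,877,906,944,000 bytes
Per item: 599 MiB = 628,097,024 bytes
⌊274,877,906,944,000 / 628,097,024⌋ = 437,636

437,636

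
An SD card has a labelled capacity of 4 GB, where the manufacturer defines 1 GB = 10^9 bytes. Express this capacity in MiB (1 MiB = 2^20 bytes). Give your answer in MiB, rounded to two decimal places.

4 GB × 1,000,000,000 bytes/GB = 4,000,000,000 bytes
1 MiB = 1,048,576 bytes
4,000,000,000 / 1,048,576 = 3,814.70 MiB

3,814.70 MiB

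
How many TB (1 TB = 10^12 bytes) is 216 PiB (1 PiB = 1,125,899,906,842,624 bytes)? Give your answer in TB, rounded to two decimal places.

216 PiB × 1,125,899,906,842,624 bytes/PiB = 243,194,379,878,006,784 bytes
1 TB = 10^12 bytes = 1,000,000,000,000 bytes
243,194,379,878,006,784 / 1,000,000,000,000 = 243,194.38 TB

243,194.38 TB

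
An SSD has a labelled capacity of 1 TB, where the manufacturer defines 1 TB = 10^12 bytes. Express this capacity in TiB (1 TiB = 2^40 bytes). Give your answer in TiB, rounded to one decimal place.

1 TB = 1 × 10^12 bytes = 1,000,000,000,000 bytes
1 TiB = 2^40 bytes = 1,099,511,627,776 bytes
1,000,000,000,000 / 1,099,511,627,776 = 0.9 TiB

0.9 TiB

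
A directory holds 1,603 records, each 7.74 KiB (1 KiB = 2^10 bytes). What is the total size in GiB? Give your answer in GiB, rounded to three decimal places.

Total = 1,603 × 7.74 KiB = 12407.22 KiB
= 12407.22 × 1,024 bytes = 12,704,993.28 bytes
1 GiB = 1,073,741,824 bytes
12,704,993.28 / 1,073,741,824 = 0.012 GiB

0.012 GiB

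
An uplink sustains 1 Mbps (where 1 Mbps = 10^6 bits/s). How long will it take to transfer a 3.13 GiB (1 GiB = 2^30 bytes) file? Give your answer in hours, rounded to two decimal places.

7.47 hours

3.13 GiB = 3,360,811,909.12 bytes = 26,886,495,272.96 bits
1 Mbps = 1,000,000 bits/s
time = 26,886,495,272.96 / 1,000,000 = 26,886.4953 s
26,886.4953 s / 3600 = 7.47 hours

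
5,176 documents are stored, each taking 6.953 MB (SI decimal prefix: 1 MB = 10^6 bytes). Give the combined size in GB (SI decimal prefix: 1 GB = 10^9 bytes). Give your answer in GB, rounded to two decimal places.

35.99 GB

Total = 5,176 × 6.953 MB = 35988.728 MB
= 35988.728 × 1,000,000 bytes = 35,988,728,000 bytes
1 GB = 1,000,000,000 bytes
35,988,728,000 / 1,000,000,000 = 35.99 GB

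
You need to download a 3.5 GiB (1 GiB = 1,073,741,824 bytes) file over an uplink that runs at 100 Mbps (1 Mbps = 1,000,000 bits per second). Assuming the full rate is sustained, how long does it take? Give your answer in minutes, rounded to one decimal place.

3.5 GiB = 3,758,096,384 bytes = 30,064,771,072 bits
100 Mbps = 100,000,000 bits/s
time = 30,064,771,072 / 100,000,000 = 300.65 s
300.65 s / 60 = 5.0 minutes

5.0 minutes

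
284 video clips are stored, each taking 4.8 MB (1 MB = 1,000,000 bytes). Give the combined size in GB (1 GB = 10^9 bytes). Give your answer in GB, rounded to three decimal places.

Total = 284 × 4.8 MB = 1363.2 MB
= 1363.2 × 1,000,000 bytes = 1,363,200,000 bytes
1 GB = 1,000,000,000 bytes
1,363,200,000 / 1,000,000,000 = 1.363 GB

1.363 GB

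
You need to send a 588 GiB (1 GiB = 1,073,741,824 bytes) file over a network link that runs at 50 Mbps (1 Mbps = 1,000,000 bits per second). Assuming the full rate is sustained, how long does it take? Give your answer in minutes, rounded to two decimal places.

588 GiB = 631,360,192,512 bytes = 5,050,881,540,096 bits
50 Mbps = 50,000,000 bits/s
time = 5,050,881,540,096 / 50,000,000 = 101,017.631 s
101,017.631 s / 60 = 1,683.63 minutes

1,683.63 minutes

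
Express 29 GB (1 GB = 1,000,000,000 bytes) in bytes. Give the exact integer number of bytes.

29 × 1,000,000,000 = 29,000,000,000 bytes

29,000,000,000 bytes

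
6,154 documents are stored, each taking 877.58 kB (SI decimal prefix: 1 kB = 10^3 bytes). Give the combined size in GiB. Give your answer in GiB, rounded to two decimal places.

Total = 6,154 × 877.58 kB = 5400627.32 kB
= 5400627.32 × 1,000 bytes = 5,400,627,320 bytes
1 GiB = 1,073,741,824 bytes
5,400,627,320 / 1,073,741,824 = 5.03 GiB

5.03 GiB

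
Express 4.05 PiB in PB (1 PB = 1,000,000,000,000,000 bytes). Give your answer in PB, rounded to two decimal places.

4.56 PB

4.05 PiB = 4.05 × 2^50 bytes = 4,559,894,622,712,627.2 bytes
1 PB = 10^15 bytes = 1,000,000,000,000,000 bytes
4,559,894,622,712,627.2 / 1,000,000,000,000,000 = 4.56 PB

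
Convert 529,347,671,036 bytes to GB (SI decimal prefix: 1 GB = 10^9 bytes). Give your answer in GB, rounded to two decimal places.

529.35 GB

529,347,671,036 bytes given.
1 GB = 10^9 bytes = 1,000,000,000 bytes
529,347,671,036 / 1,000,000,000 = 529.35 GB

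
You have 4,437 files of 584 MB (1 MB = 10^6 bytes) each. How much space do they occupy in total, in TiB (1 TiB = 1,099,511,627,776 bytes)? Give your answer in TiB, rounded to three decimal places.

Total = 4,437 × 584 MB = 2,591,208 MB
= 2,591,208 × 1,000,000 bytes = 2,591,208,000,000 bytes
1 TiB = 1,099,511,627,776 bytes
2,591,208,000,000 / 1,099,511,627,776 = 2.357 TiB

2.357 TiB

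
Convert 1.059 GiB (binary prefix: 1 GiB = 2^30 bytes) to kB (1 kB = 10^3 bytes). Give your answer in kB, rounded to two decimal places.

1,137,092.59 kB

1.059 GiB = 1.059 × 2^30 bytes = 1,137,092,591.616 bytes
1 kB = 10^3 bytes = 1,000 bytes
1,137,092,591.616 / 1,000 = 1,137,092.59 kB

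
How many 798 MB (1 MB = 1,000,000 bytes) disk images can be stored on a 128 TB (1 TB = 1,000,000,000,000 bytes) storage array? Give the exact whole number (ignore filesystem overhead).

Capacity: 128 TB = 128,000,000,000,000 bytes
Per item: 798 MB = 798,000,000 bytes
⌊128,000,000,000,000 / 798,000,000⌋ = 160,401

160,401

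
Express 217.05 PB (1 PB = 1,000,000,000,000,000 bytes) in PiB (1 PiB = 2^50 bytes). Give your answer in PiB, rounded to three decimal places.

192.779 PiB

217.05 PB × 1,000,000,000,000,000 bytes/PB = 217,050,000,000,000,000 bytes
1 PiB = 2^50 bytes = 1,125,899,906,842,624 bytes
217,050,000,000,000,000 / 1,125,899,906,842,624 = 192.779 PiB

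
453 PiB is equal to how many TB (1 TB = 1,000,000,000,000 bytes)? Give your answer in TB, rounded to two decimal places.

453 PiB × 1,125,899,906,842,624 bytes/PiB = 510,032,657,799,708,672 bytes
1 TB = 1,000,000,000,000 bytes
510,032,657,799,708,672 / 1,000,000,000,000 = 510,032.66 TB

510,032.66 TB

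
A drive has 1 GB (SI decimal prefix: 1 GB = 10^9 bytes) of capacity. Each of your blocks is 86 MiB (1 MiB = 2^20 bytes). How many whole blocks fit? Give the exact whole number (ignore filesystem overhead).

11

Capacity: 1 GB = 1,000,000,000 bytes
Per item: 86 MiB = 90,177,536 bytes
⌊1,000,000,000 / 90,177,536⌋ = 11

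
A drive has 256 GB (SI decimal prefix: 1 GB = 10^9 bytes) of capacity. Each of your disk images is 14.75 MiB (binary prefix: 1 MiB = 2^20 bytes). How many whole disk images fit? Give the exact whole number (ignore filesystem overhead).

Capacity: 256 GB = 256,000,000,000 bytes
Per item: 14.75 MiB = 15,466,496 bytes
⌊256,000,000,000 / 15,466,496⌋ = 16,551

16,551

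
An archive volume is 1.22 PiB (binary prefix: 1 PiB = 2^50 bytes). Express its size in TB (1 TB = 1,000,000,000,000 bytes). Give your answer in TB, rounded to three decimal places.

1,373.598 TB

1.22 PiB = 1.22 × 2^50 bytes = 1,373,597,886,348,001.28 bytes
1 TB = 1,000,000,000,000 bytes
1,373,597,886,348,001.28 / 1,000,000,000,000 = 1,373.598 TB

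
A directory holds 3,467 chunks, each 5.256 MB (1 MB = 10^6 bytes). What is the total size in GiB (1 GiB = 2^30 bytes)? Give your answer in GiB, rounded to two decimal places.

16.97 GiB

Total = 3,467 × 5.256 MB = 18222.552 MB
= 18222.552 × 1,000,000 bytes = 18,222,552,000 bytes
1 GiB = 1,073,741,824 bytes
18,222,552,000 / 1,073,741,824 = 16.97 GiB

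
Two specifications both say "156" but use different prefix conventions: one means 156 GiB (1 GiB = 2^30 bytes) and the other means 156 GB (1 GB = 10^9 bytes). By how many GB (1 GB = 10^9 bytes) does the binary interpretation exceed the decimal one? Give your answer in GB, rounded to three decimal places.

156 GiB = 156 × 1,073,741,824 = 167,503,724,544 bytes
156 GB = 156 × 1,000,000,000 = 156,000,000,000 bytes
difference = 11,503,724,544 bytes
11,503,724,544 / 1,000,000,000 = 11.504 GB

11.504 GB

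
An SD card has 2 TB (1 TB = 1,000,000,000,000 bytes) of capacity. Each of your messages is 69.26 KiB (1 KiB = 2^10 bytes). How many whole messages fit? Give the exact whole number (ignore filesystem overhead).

28,199,898

Capacity: 2 TB = 2,000,000,000,000 bytes
Per item: 69.26 KiB = 70,922.24 bytes
⌊2,000,000,000,000 / 70,922.24⌋ = 28,199,898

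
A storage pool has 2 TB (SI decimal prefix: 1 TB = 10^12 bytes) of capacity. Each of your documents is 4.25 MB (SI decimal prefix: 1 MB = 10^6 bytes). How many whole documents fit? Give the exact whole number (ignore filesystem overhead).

Capacity: 2 TB = 2,000,000,000,000 bytes
Per item: 4.25 MB = 4,250,000 bytes
⌊2,000,000,000,000 / 4,250,000⌋ = 470,588

470,588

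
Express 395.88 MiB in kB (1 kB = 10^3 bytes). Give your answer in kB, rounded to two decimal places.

415,110.27 kB

395.88 MiB × 1,048,576 bytes/MiB = 415,110,266.88 bytes
1 kB = 1,000 bytes
415,110,266.88 / 1,000 = 415,110.27 kB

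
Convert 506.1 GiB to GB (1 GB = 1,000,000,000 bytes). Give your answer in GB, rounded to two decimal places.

506.1 GiB × 1,073,741,824 bytes/GiB = 543,420,737,126.4 bytes
1 GB = 1,000,000,000 bytes
543,420,737,126.4 / 1,000,000,000 = 543.42 GB

543.42 GB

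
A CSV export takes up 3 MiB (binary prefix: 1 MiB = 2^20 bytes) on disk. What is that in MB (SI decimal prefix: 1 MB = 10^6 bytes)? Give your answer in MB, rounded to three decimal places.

3 MiB = 3 × 2^20 bytes = 3,145,728 bytes
1 MB = 1,000,000 bytes
3,145,728 / 1,000,000 = 3.146 MB

3.146 MB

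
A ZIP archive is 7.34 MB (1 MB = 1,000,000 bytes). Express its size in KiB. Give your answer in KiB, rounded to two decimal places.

7.34 MB × 1,000,000 bytes/MB = 7,340,000 bytes
1 KiB = 2^10 bytes = 1,024 bytes
7,340,000 / 1,024 = 7,167.97 KiB

7,167.97 KiB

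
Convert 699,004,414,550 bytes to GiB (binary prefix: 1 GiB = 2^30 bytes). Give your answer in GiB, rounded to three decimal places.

699,004,414,550 bytes given.
1 GiB = 2^30 bytes = 1,073,741,824 bytes
699,004,414,550 / 1,073,741,824 = 650.999 GiB

650.999 GiB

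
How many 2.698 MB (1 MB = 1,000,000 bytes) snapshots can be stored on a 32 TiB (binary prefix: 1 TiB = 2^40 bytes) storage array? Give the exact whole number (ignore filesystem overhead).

13,040,908

Capacity: 32 TiB = 35,184,372,088,832 bytes
Per item: 2.698 MB = 2,698,000 bytes
⌊35,184,372,088,832 / 2,698,000⌋ = 13,040,908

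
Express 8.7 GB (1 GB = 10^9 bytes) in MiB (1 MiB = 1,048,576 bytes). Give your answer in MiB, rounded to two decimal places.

8.7 GB = 8.7 × 10^9 bytes = 8,700,000,000 bytes
1 MiB = 1,048,576 bytes
8,700,000,000 / 1,048,576 = 8,296.97 MiB

8,296.97 MiB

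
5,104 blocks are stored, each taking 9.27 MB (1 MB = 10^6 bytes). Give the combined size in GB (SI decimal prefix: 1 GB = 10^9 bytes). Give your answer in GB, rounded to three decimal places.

47.314 GB

Total = 5,104 × 9.27 MB = 47314.08 MB
= 47314.08 × 1,000,000 bytes = 47,314,080,000 bytes
1 GB = 1,000,000,000 bytes
47,314,080,000 / 1,000,000,000 = 47.314 GB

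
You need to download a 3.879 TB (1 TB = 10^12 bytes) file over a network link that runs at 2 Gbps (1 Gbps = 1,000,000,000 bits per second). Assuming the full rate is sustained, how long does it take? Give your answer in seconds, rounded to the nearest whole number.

3.879 TB = 3,879,000,000,000 bytes = 31,032,000,000,000 bits
2 Gbps = 2,000,000,000 bits/s
time = 31,032,000,000,000 / 2,000,000,000 = 15,516 s

15,516 seconds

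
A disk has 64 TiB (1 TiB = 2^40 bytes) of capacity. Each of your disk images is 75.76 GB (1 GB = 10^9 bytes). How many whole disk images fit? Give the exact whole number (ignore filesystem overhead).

Capacity: 64 TiB = 70,368,744,177,664 bytes
Per item: 75.76 GB = 75,760,000,000 bytes
⌊70,368,744,177,664 / 75,760,000,000⌋ = 928

928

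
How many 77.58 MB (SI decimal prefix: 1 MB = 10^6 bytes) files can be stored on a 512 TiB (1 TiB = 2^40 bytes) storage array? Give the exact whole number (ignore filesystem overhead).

Capacity: 512 TiB = 562,949,953,421,312 bytes
Per item: 77.58 MB = 77,580,000 bytes
⌊562,949,953,421,312 / 77,580,000⌋ = 7,256,379

7,256,379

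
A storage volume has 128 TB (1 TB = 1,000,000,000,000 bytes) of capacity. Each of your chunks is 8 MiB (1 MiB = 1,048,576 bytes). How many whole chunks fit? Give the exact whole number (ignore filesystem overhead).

15,258,789

Capacity: 128 TB = 128,000,000,000,000 bytes
Per item: 8 MiB = 8,388,608 bytes
⌊128,000,000,000,000 / 8,388,608⌋ = 15,258,789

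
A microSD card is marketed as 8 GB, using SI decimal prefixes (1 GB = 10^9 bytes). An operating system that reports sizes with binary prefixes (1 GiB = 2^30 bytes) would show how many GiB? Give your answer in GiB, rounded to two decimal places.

8 GB × 1,000,000,000 bytes/GB = 8,000,000,000 bytes
1 GiB = 1,073,741,824 bytes
8,000,000,000 / 1,073,741,824 = 7.45 GiB

7.45 GiB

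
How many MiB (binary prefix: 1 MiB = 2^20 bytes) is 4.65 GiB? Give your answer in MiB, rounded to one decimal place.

4.65 GiB = 4.65 × 2^30 bytes = 4,992,899,481.6 bytes
1 MiB = 2^20 bytes = 1,048,576 bytes
4,992,899,481.6 / 1,048,576 = 4,761.6 MiB

4,761.6 MiB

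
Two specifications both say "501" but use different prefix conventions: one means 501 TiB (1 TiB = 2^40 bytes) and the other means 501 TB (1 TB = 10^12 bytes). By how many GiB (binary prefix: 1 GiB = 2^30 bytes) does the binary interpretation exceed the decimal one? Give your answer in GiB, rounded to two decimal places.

501 TiB = 501 × 1,099,511,627,776 = 550,855,325,515,776 bytes
501 TB = 501 × 1,000,000,000,000 = 501,000,000,000,000 bytes
difference = 49,855,325,515,776 bytes
49,855,325,515,776 / 1,073,741,824 = 46,431.39 GiB

46,431.39 GiB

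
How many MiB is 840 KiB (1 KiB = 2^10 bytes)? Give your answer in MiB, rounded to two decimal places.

0.82 MiB

840 KiB = 840 × 2^10 bytes = 860,160 bytes
1 MiB = 1,048,576 bytes
860,160 / 1,048,576 = 0.82 MiB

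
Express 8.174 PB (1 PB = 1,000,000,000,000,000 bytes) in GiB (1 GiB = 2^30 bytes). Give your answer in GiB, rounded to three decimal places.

8.174 PB × 1,000,000,000,000,000 bytes/PB = 8,174,000,000,000,000 bytes
1 GiB = 2^30 bytes = 1,073,741,824 bytes
8,174,000,000,000,000 / 1,073,741,824 = 7,612,630.725 GiB

7,612,630.725 GiB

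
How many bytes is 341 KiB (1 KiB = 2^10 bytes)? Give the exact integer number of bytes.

349,184 bytes

341 × 1,024 = 349,184 bytes  (1 KiB = 2^10 bytes)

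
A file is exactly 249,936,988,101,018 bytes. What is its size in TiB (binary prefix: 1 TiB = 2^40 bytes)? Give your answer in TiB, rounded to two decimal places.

249,936,988,101,018 bytes given.
1 TiB = 1,099,511,627,776 bytes
249,936,988,101,018 / 1,099,511,627,776 = 227.32 TiB

227.32 TiB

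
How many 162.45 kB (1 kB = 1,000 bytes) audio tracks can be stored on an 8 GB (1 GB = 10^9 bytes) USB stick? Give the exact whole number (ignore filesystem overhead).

49,245

Capacity: 8 GB = 8,000,000,000 bytes
Per item: 162.45 kB = 162,450 bytes
⌊8,000,000,000 / 162,450⌋ = 49,245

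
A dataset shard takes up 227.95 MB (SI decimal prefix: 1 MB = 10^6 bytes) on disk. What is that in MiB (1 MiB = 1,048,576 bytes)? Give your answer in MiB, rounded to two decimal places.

227.95 MB = 227.95 × 10^6 bytes = 227,950,000 bytes
1 MiB = 1,048,576 bytes
227,950,000 / 1,048,576 = 217.39 MiB

217.39 MiB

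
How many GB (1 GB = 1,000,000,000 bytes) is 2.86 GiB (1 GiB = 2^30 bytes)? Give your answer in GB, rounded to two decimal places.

3.07 GB

2.86 GiB = 2.86 × 2^30 bytes = 3,070,901,616.64 bytes
1 GB = 10^9 bytes = 1,000,000,000 bytes
3,070,901,616.64 / 1,000,000,000 = 3.07 GB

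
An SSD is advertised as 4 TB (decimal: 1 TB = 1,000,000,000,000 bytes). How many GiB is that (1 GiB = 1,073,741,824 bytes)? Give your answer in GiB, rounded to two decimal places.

4 TB = 4 × 10^12 bytes = 4,000,000,000,000 bytes
1 GiB = 2^30 bytes = 1,073,741,824 bytes
4,000,000,000,000 / 1,073,741,824 = 3,725.29 GiB

3,725.29 GiB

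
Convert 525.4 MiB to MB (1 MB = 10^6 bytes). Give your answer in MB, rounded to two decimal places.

525.4 MiB = 525.4 × 2^20 bytes = 550,921,830.4 bytes
1 MB = 10^6 bytes = 1,000,000 bytes
550,921,830.4 / 1,000,000 = 550.92 MB

550.92 MB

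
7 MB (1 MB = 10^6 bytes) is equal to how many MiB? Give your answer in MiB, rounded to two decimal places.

6.68 MiB

7 MB × 1,000,000 bytes/MB = 7,000,000 bytes
1 MiB = 1,048,576 bytes
7,000,000 / 1,048,576 = 6.68 MiB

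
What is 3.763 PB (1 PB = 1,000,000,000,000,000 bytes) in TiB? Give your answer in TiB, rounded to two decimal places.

3.763 PB × 1,000,000,000,000,000 bytes/PB = 3,763,000,000,000,000 bytes
1 TiB = 2^40 bytes = 1,099,511,627,776 bytes
3,763,000,000,000,000 / 1,099,511,627,776 = 3,422.43 TiB

3,422.43 TiB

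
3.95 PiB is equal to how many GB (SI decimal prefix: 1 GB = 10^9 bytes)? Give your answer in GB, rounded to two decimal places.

4,447,304.63 GB

3.95 PiB = 3.95 × 2^50 bytes = 4,447,304,632,028,364.8 bytes
1 GB = 1,000,000,000 bytes
4,447,304,632,028,364.8 / 1,000,000,000 = 4,447,304.63 GB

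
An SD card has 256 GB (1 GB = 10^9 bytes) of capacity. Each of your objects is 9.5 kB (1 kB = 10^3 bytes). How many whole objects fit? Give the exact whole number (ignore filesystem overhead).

26,947,368

Capacity: 256 GB = 256,000,000,000 bytes
Per item: 9.5 kB = 9,500 bytes
⌊256,000,000,000 / 9,500⌋ = 26,947,368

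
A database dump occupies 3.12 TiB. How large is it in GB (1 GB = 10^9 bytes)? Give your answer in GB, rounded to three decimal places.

3.12 TiB × 1,099,511,627,776 bytes/TiB = 3,430,476,278,661.12 bytes
1 GB = 10^9 bytes = 1,000,000,000 bytes
3,430,476,278,661.12 / 1,000,000,000 = 3,430.476 GB

3,430.476 GB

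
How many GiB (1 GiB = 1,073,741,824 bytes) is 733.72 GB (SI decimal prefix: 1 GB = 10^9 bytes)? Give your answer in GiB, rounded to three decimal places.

733.72 GB = 733.72 × 10^9 bytes = 733,720,000,000 bytes
1 GiB = 2^30 bytes = 1,073,741,824 bytes
733,720,000,000 / 1,073,741,824 = 683.330 GiB

683.330 GiB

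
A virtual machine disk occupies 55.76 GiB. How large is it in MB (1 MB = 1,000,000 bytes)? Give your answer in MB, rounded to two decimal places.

55.76 GiB = 55.76 × 2^30 bytes = 59,871,844,106.24 bytes
1 MB = 1,000,000 bytes
59,871,844,106.24 / 1,000,000 = 59,871.84 MB

59,871.84 MB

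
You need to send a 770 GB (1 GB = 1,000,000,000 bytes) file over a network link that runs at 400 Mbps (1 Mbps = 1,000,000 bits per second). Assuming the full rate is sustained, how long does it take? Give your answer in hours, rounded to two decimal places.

4.28 hours

770 GB = 770,000,000,000 bytes = 6,160,000,000,000 bits
400 Mbps = 400,000,000 bits/s
time = 6,160,000,000,000 / 400,000,000 = 15,400.0000 s
15,400.0000 s / 3600 = 4.28 hours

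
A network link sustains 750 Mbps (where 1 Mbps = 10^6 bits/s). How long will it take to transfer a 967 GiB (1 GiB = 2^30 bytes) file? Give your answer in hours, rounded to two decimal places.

3.08 hours

967 GiB = 1,038,308,343,808 bytes = 8,306,466,750,464 bits
750 Mbps = 750,000,000 bits/s
time = 8,306,466,750,464 / 750,000,000 = 11,075.2890 s
11,075.2890 s / 3600 = 3.08 hours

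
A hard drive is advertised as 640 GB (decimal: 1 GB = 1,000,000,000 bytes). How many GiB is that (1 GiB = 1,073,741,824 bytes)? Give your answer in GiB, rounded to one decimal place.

596.0 GiB

640 GB × 1,000,000,000 bytes/GB = 640,000,000,000 bytes
1 GiB = 1,073,741,824 bytes
640,000,000,000 / 1,073,741,824 = 596.0 GiB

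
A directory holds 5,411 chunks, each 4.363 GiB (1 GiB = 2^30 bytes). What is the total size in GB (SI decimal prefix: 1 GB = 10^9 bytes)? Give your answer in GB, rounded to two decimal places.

Total = 5,411 × 4.363 GiB = 23608.193 GiB
= 23608.193 × 1,073,741,824 bytes = 25,349,104,213,164.032 bytes
1 GB = 1,000,000,000 bytes
25,349,104,213,164.032 / 1,000,000,000 = 25,349.10 GB

25,349.10 GB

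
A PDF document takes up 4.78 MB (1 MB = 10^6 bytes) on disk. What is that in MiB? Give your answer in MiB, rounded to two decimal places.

4.56 MiB

4.78 MB = 4.78 × 10^6 bytes = 4,780,000 bytes
1 MiB = 2^20 bytes = 1,048,576 bytes
4,780,000 / 1,048,576 = 4.56 MiB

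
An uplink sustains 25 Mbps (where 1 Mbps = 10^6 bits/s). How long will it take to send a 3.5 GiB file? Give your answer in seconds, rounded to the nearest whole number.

3.5 GiB = 3,758,096,384 bytes = 30,064,771,072 bits
25 Mbps = 25,000,000 bits/s
time = 30,064,771,072 / 25,000,000 = 1,203 s

1,203 seconds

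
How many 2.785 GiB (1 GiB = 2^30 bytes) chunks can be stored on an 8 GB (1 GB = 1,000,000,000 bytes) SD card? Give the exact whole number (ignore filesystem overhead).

2

Capacity: 8 GB = 8,000,000,000 bytes
Per item: 2.785 GiB = 2,990,370,979.84 bytes
⌊8,000,000,000 / 2,990,370,979.84⌋ = 2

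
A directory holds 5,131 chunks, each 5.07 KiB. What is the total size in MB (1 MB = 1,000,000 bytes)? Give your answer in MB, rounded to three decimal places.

Total = 5,131 × 5.07 KiB = 26014.17 KiB
= 26014.17 × 1,024 bytes = 26,638,510.08 bytes
1 MB = 1,000,000 bytes
26,638,510.08 / 1,000,000 = 26.639 MB

26.639 MB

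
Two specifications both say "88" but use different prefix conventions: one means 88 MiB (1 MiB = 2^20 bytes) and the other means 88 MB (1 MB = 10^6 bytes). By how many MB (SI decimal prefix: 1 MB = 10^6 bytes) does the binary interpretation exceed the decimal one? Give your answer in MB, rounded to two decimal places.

4.27 MB

88 MiB = 88 × 1,048,576 = 92,274,688 bytes
88 MB = 88 × 1,000,000 = 88,000,000 bytes
difference = 4,274,688 bytes
4,274,688 / 1,000,000 = 4.27 MB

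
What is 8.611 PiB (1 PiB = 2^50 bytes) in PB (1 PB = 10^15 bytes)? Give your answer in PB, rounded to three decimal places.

8.611 PiB = 8.611 × 2^50 bytes = 9,695,124,097,821,835.264 bytes
1 PB = 1,000,000,000,000,000 bytes
9,695,124,097,821,835.264 / 1,000,000,000,000,000 = 9.695 PB

9.695 PB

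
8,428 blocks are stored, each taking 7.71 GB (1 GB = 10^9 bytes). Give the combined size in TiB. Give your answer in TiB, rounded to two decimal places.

Total = 8,428 × 7.71 GB = 64979.88 GB
= 64979.88 × 1,000,000,000 bytes = 64,979,880,000,000 bytes
1 TiB = 1,099,511,627,776 bytes
64,979,880,000,000 / 1,099,511,627,776 = 59.10 TiB

59.10 TiB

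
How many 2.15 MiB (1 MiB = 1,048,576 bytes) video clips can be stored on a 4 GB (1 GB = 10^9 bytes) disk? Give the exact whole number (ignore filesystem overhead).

1,774

Capacity: 4 GB = 4,000,000,000 bytes
Per item: 2.15 MiB = 2,254,438.4 bytes
⌊4,000,000,000 / 2,254,438.4⌋ = 1,774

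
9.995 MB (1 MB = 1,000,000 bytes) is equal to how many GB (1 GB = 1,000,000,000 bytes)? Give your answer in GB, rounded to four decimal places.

0.0100 GB

9.995 MB = 9.995 × 10^6 bytes = 9,995,000 bytes
1 GB = 1,000,000,000 bytes
9,995,000 / 1,000,000,000 = 0.0100 GB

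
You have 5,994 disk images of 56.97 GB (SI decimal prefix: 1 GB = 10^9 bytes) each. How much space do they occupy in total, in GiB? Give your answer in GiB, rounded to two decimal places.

Total = 5,994 × 56.97 GB = 341478.18 GB
= 341478.18 × 1,000,000,000 bytes = 341,478,180,000,000 bytes
1 GiB = 1,073,741,824 bytes
341,478,180,000,000 / 1,073,741,824 = 318,026.34 GiB

318,026.34 GiB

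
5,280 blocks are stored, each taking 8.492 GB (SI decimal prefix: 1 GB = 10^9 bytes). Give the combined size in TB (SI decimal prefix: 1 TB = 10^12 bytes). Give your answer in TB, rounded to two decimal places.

44.84 TB

Total = 5,280 × 8.492 GB = 44837.76 GB
= 44837.76 × 1,000,000,000 bytes = 44,837,760,000,000 bytes
1 TB = 1,000,000,000,000 bytes
44,837,760,000,000 / 1,000,000,000,000 = 44.84 TB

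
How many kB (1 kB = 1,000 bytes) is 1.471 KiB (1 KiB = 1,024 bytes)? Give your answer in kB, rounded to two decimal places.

1.51 kB

1.471 KiB = 1.471 × 2^10 bytes = 1,506.304 bytes
1 kB = 1,000 bytes
1,506.304 / 1,000 = 1.51 kB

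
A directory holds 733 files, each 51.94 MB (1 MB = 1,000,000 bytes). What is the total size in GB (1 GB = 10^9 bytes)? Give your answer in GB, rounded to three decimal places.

Total = 733 × 51.94 MB = 38072.02 MB
= 38072.02 × 1,000,000 bytes = 38,072,020,000 bytes
1 GB = 1,000,000,000 bytes
38,072,020,000 / 1,000,000,000 = 38.072 GB

38.072 GB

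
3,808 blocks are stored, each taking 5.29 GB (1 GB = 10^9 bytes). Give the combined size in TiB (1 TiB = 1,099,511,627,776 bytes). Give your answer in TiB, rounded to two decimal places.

Total = 3,808 × 5.29 GB = 20144.32 GB
= 20144.32 × 1,000,000,000 bytes = 20,144,320,000,000 bytes
1 TiB = 1,099,511,627,776 bytes
20,144,320,000,000 / 1,099,511,627,776 = 18.32 TiB

18.32 TiB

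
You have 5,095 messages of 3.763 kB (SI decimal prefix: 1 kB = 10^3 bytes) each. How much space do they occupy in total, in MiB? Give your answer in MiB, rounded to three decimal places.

18.284 MiB

Total = 5,095 × 3.763 kB = 19172.485 kB
= 19172.485 × 1,000 bytes = 19,172,485 bytes
1 MiB = 1,048,576 bytes
19,172,485 / 1,048,576 = 18.284 MiB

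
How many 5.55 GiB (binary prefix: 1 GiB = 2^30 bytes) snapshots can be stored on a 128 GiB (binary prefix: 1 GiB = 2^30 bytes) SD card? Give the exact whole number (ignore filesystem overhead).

Capacity: 128 GiB = 137,438,953,472 bytes
Per item: 5.55 GiB = 5,959,267,123.2 bytes
⌊137,438,953,472 / 5,959,267,123.2⌋ = 23

23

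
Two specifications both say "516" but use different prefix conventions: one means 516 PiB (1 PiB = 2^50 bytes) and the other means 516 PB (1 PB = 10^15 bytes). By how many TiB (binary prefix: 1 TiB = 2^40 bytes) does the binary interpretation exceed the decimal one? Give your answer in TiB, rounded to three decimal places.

516 PiB = 516 × 1,125,899,906,842,624 = 580,964,351,930,793,984 bytes
516 PB = 516 × 1,000,000,000,000,000 = 516,000,000,000,000,000 bytes
difference = 64,964,351,930,793,984 bytes
64,964,351,930,793,984 / 1,099,511,627,776 = 59,084.734 TiB

59,084.734 TiB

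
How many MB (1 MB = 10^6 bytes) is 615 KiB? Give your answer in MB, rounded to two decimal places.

615 KiB × 1,024 bytes/KiB = 629,760 bytes
1 MB = 1,000,000 bytes
629,760 / 1,000,000 = 0.63 MB

0.63 MB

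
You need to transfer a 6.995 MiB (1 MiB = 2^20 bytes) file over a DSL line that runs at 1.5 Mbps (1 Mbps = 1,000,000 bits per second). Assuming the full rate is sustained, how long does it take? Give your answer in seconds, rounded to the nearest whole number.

6.995 MiB = 7,334,789.12 bytes = 58,678,312.96 bits
1.5 Mbps = 1,500,000 bits/s
time = 58,678,312.96 / 1,500,000 = 39 s

39 seconds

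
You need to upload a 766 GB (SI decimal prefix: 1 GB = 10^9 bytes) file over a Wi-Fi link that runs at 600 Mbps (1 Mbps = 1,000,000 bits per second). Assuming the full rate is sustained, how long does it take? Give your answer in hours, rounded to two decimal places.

766 GB = 766,000,000,000 bytes = 6,128,000,000,000 bits
600 Mbps = 600,000,000 bits/s
time = 6,128,000,000,000 / 600,000,000 = 10,213.3333 s
10,213.3333 s / 3600 = 2.84 hours

2.84 hours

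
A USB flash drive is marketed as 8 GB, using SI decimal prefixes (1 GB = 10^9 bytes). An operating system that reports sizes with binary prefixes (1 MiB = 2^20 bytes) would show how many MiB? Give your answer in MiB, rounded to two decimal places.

7,629.39 MiB

8 GB × 1,000,000,000 bytes/GB = 8,000,000,000 bytes
1 MiB = 2^20 bytes = 1,048,576 bytes
8,000,000,000 / 1,048,576 = 7,629.39 MiB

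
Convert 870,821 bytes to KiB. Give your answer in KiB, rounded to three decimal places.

870,821 bytes given.
1 KiB = 1,024 bytes
870,821 / 1,024 = 850.411 KiB

850.411 KiB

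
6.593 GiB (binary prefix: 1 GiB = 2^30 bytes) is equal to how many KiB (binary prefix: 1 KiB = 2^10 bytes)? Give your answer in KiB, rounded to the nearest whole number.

6.593 GiB × 1,073,741,824 bytes/GiB = 7,079,179,845.632 bytes
1 KiB = 1,024 bytes
7,079,179,845.632 / 1,024 = 6,913,262 KiB

6,913,262 KiB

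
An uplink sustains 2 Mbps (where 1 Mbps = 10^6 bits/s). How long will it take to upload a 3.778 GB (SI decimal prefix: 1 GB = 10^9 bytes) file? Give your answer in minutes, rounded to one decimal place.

3.778 GB = 3,778,000,000 bytes = 30,224,000,000 bits
2 Mbps = 2,000,000 bits/s
time = 30,224,000,000 / 2,000,000 = 15,112.00 s
15,112.00 s / 60 = 251.9 minutes

251.9 minutes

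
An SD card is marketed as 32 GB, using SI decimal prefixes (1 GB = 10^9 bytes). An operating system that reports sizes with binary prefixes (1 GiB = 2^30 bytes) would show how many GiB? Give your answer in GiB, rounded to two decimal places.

32 GB × 1,000,000,000 bytes/GB = 32,000,000,000 bytes
1 GiB = 1,073,741,824 bytes
32,000,000,000 / 1,073,741,824 = 29.80 GiB

29.80 GiB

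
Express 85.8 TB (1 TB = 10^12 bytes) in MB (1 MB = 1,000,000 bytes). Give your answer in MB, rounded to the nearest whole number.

85.8 TB = 85.8 × 10^12 bytes = 85,800,000,000,000 bytes
1 MB = 1,000,000 bytes
85,800,000,000,000 / 1,000,000 = 85,800,000 MB

85,800,000 MB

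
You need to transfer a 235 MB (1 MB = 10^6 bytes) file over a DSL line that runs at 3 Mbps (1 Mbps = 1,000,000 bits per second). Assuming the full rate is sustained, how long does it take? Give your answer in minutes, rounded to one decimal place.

10.4 minutes

235 MB = 235,000,000 bytes = 1,880,000,000 bits
3 Mbps = 3,000,000 bits/s
time = 1,880,000,000 / 3,000,000 = 626.67 s
626.67 s / 60 = 10.4 minutes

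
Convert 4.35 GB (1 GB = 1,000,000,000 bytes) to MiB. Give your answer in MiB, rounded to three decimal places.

4,148.483 MiB

4.35 GB × 1,000,000,000 bytes/GB = 4,350,000,000 bytes
1 MiB = 1,048,576 bytes
4,350,000,000 / 1,048,576 = 4,148.483 MiB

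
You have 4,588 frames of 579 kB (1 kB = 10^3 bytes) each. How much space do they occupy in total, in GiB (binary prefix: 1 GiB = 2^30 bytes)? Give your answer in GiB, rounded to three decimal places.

Total = 4,588 × 579 kB = 2,656,452 kB
= 2,656,452 × 1,000 bytes = 2,656,452,000 bytes
1 GiB = 1,073,741,824 bytes
2,656,452,000 / 1,073,741,824 = 2.474 GiB

2.474 GiB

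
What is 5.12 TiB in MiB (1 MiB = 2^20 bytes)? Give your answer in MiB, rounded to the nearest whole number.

5.12 TiB = 5.12 × 2^40 bytes = 5,629,499,534,213.12 bytes
1 MiB = 1,048,576 bytes
5,629,499,534,213.12 / 1,048,576 = 5,368,709 MiB

5,368,709 MiB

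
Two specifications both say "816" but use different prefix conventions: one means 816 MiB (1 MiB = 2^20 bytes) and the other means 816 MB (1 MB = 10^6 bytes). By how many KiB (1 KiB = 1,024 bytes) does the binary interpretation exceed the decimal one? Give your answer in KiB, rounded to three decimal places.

38,709.000 KiB

816 MiB = 816 × 1,048,576 = 855,638,016 bytes
816 MB = 816 × 1,000,000 = 816,000,000 bytes
difference = 39,638,016 bytes
39,638,016 / 1,024 = 38,709.000 KiB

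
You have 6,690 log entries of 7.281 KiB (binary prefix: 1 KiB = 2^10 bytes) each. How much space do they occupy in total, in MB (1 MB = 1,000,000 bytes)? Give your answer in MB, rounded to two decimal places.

Total = 6,690 × 7.281 KiB = 48709.89 KiB
= 48709.89 × 1,024 bytes = 49,878,927.36 bytes
1 MB = 1,000,000 bytes
49,878,927.36 / 1,000,000 = 49.88 MB

49.88 MB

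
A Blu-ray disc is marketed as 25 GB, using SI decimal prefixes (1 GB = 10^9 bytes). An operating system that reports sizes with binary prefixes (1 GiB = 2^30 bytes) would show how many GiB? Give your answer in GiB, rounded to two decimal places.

25 GB × 1,000,000,000 bytes/GB = 25,000,000,000 bytes
1 GiB = 2^30 bytes = 1,073,741,824 bytes
25,000,000,000 / 1,073,741,824 = 23.28 GiB

23.28 GiB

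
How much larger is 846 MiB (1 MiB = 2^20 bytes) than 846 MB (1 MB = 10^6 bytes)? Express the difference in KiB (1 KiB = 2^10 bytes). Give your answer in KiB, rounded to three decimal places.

40,132.125 KiB

846 MiB = 846 × 1,048,576 = 887,095,296 bytes
846 MB = 846 × 1,000,000 = 846,000,000 bytes
difference = 41,095,296 bytes
41,095,296 / 1,024 = 40,132.125 KiB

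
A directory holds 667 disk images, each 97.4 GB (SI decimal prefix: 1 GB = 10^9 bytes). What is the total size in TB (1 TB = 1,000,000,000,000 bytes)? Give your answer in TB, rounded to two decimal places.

64.97 TB

Total = 667 × 97.4 GB = 64965.8 GB
= 64965.8 × 1,000,000,000 bytes = 64,965,800,000,000 bytes
1 TB = 1,000,000,000,000 bytes
64,965,800,000,000 / 1,000,000,000,000 = 64.97 TB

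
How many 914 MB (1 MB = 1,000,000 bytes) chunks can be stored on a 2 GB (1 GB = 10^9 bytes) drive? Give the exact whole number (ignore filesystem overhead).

2

Capacity: 2 GB = 2,000,000,000 bytes
Per item: 914 MB = 914,000,000 bytes
⌊2,000,000,000 / 914,000,000⌋ = 2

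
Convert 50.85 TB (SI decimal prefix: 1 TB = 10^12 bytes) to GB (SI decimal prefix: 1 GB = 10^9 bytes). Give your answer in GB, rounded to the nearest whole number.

50,850 GB

50.85 TB × 1,000,000,000,000 bytes/TB = 50,850,000,000,000 bytes
1 GB = 10^9 bytes = 1,000,000,000 bytes
50,850,000,000,000 / 1,000,000,000 = 50,850 GB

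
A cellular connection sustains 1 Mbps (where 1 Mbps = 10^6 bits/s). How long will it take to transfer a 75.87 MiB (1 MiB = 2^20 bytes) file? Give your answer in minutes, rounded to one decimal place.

75.87 MiB = 79,555,461.12 bytes = 636,443,688.96 bits
1 Mbps = 1,000,000 bits/s
time = 636,443,688.96 / 1,000,000 = 636.44 s
636.44 s / 60 = 10.6 minutes

10.6 minutes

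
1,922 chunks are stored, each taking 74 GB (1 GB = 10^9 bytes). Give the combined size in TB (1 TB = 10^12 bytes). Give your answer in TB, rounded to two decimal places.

Total = 1,922 × 74 GB = 142,228 GB
= 142,228 × 1,000,000,000 bytes = 142,228,000,000,000 bytes
1 TB = 1,000,000,000,000 bytes
142,228,000,000,000 / 1,000,000,000,000 = 142.23 TB

142.23 TB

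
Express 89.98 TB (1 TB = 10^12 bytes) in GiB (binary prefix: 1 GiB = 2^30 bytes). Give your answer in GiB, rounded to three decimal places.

89.98 TB × 1,000,000,000,000 bytes/TB = 89,980,000,000,000 bytes
1 GiB = 2^30 bytes = 1,073,741,824 bytes
89,980,000,000,000 / 1,073,741,824 = 83,800.405 GiB

83,800.405 GiB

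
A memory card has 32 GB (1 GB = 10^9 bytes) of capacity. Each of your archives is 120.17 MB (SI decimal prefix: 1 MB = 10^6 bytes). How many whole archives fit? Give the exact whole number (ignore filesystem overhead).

Capacity: 32 GB = 32,000,000,000 bytes
Per item: 120.17 MB = 120,170,000 bytes
⌊32,000,000,000 / 120,170,000⌋ = 266

266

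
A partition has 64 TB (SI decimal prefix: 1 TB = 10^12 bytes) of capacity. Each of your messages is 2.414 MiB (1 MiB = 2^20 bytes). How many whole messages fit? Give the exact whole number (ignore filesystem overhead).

25,283,826

Capacity: 64 TB = 64,000,000,000,000 bytes
Per item: 2.414 MiB = 2,531,262.464 bytes
⌊64,000,000,000,000 / 2,531,262.464⌋ = 25,283,826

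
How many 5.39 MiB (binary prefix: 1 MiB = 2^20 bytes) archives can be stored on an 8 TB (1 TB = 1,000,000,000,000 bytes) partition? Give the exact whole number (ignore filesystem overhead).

1,415,472

Capacity: 8 TB = 8,000,000,000,000 bytes
Per item: 5.39 MiB = 5,651,824.64 bytes
⌊8,000,000,000,000 / 5,651,824.64⌋ = 1,415,472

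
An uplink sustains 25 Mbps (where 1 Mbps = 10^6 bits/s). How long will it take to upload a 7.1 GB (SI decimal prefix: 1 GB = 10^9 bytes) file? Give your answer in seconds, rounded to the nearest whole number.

2,272 seconds

7.1 GB = 7,100,000,000 bytes = 56,800,000,000 bits
25 Mbps = 25,000,000 bits/s
time = 56,800,000,000 / 25,000,000 = 2,272 s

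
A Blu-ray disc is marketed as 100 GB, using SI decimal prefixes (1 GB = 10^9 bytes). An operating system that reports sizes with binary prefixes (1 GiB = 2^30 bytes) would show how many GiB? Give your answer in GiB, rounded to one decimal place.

100 GB × 1,000,000,000 bytes/GB = 100,000,000,000 bytes
1 GiB = 1,073,741,824 bytes
100,000,000,000 / 1,073,741,824 = 93.1 GiB

93.1 GiB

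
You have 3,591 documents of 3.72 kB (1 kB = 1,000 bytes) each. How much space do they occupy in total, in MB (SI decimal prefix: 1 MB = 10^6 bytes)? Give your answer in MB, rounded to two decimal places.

13.36 MB

Total = 3,591 × 3.72 kB = 13358.52 kB
= 13358.52 × 1,000 bytes = 13,358,520 bytes
1 MB = 1,000,000 bytes
13,358,520 / 1,000,000 = 13.36 MB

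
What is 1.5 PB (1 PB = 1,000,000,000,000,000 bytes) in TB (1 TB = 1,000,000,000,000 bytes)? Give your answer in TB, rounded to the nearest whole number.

1,500 TB

1.5 PB × 1,000,000,000,000,000 bytes/PB = 1,500,000,000,000,000 bytes
1 TB = 1,000,000,000,000 bytes
1,500,000,000,000,000 / 1,000,000,000,000 = 1,500 TB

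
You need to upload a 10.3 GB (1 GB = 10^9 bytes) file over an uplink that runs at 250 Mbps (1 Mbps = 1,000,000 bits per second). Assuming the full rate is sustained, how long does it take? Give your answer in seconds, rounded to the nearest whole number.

330 seconds

10.3 GB = 10,300,000,000 bytes = 82,400,000,000 bits
250 Mbps = 250,000,000 bits/s
time = 82,400,000,000 / 250,000,000 = 330 s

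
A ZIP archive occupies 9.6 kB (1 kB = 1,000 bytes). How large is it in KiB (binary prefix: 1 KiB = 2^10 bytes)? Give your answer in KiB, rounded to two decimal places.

9.38 KiB

9.6 kB = 9.6 × 10^3 bytes = 9,600 bytes
1 KiB = 2^10 bytes = 1,024 bytes
9,600 / 1,024 = 9.38 KiB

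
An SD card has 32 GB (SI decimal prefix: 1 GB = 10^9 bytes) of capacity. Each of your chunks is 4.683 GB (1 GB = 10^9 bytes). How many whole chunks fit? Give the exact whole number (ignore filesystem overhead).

6

Capacity: 32 GB = 32,000,000,000 bytes
Per item: 4.683 GB = 4,683,000,000 bytes
⌊32,000,000,000 / 4,683,000,000⌋ = 6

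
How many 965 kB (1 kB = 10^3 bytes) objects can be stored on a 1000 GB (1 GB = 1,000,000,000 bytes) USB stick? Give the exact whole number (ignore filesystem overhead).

Capacity: 1000 GB = 1,000,000,000,000 bytes
Per item: 965 kB = 965,000 bytes
⌊1,000,000,000,000 / 965,000⌋ = 1,036,269

1,036,269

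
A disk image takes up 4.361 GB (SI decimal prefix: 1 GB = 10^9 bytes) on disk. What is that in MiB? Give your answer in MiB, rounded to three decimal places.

4.361 GB × 1,000,000,000 bytes/GB = 4,361,000,000 bytes
1 MiB = 2^20 bytes = 1,048,576 bytes
4,361,000,000 / 1,048,576 = 4,158.974 MiB

4,158.974 MiB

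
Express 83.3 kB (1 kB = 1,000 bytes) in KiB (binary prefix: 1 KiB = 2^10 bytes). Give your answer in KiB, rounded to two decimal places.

83.3 kB × 1,000 bytes/kB = 83,300 bytes
1 KiB = 2^10 bytes = 1,024 bytes
83,300 / 1,024 = 81.35 KiB

81.35 KiB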